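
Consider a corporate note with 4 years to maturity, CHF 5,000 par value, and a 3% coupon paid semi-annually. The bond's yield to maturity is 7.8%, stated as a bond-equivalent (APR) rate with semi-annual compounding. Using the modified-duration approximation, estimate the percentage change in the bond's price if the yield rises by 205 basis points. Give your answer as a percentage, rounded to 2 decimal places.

-7.45%

Periodic yield y = 0.039. Modified duration first:
  t   CF        PV=CF/(1+0.039)^t    t·PV
  1        75.00        72.1848        72.1848
  2        75.00        69.4753       138.9505
  3        75.00        66.8674       200.6023
  4        75.00        64.3575       257.4299
  5        75.00        61.9418       309.7088
  6        75.00        59.6167       357.7002
  7        75.00        57.3789       401.6525
  8     5,075.00     3,736.9016    29,895.2131
  Σ                  4,188.7240    31,633.4421
P = 4,188.7240; D_Mac = 7.55205 half-year periods = 3.77602 yrs; D_mod = 3.77602/(1+0.039) = 3.63429 yrs.
ΔP/P ≈ -D_mod · Δy = -3.63429 × (+0.0205) = -0.074503 = -7.4503%.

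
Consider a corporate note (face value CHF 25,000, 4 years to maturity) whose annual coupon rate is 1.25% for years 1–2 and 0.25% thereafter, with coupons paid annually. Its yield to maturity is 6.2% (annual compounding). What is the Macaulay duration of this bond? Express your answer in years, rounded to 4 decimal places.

3.9267 years

Periodic yield y = 0.062. Discount each cash flow and weight by its year:
  t   CF        PV=CF/(1+0.062)^t    t·PV
  1       312.50       294.2561       294.2561
  2       312.50       277.0773       554.1547
  3        62.50        52.1803       156.5409
  4    25,062.50    19,702.7262    78,810.9049
  Σ                 20,326.2400    79,815.8566
Price P = Σ PV = 20,326.2400.
Macaulay duration = Σ(t·PV) / P = 79,815.8566 / 20,326.2400 = 3.92674 years.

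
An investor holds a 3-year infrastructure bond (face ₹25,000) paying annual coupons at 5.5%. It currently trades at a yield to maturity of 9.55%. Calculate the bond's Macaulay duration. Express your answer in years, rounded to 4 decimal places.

2.8372 years

Periodic yield y = 0.0955. Discount each cash flow and weight by its year:
  t   CF        PV=CF/(1+0.0955)^t    t·PV
  1     1,375.00     1,255.1346     1,255.1346
  2     1,375.00     1,145.7185     2,291.4370
  3    26,375.00    20,061.1268    60,183.3804
  Σ                 22,461.9799    63,729.9520
Price P = Σ PV = 22,461.9799.
Macaulay duration = Σ(t·PV) / P = 63,729.9520 / 22,461.9799 = 2.83724 years.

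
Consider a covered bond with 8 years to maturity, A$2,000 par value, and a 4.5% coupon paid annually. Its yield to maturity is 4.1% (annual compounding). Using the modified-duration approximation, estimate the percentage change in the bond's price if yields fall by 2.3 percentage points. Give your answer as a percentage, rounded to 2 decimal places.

+15.27%

Periodic yield y = 0.041. Modified duration first:
  t   CF        PV=CF/(1+0.041)^t    t·PV
  1        90.00        86.4553        86.4553
  2        90.00        83.0503       166.1005
  3        90.00        79.7793       239.3380
  4        90.00        76.6372       306.5488
  5        90.00        73.6188       368.0941
  6        90.00        70.7193       424.3160
  7        90.00        67.9340       475.5382
  8     2,090.00     1,515.4459    12,123.5676
  Σ                  2,053.6402    14,189.9585
P = 2,053.6402; D_Mac = 6.90966 yrs; D_mod = 6.90966/(1+0.041) = 6.63752 yrs.
ΔP/P ≈ -D_mod · Δy = -6.63752 × (-0.023) = +0.152663 = +15.2663%.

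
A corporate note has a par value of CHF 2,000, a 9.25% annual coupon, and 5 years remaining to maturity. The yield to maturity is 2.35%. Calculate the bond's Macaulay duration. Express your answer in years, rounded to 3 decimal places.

Periodic yield y = 0.0235. Discount each cash flow and weight by its year:
  t   CF        PV=CF/(1+0.0235)^t    t·PV
  1       185.00       180.7523       180.7523
  2       185.00       176.6022       353.2043
  3       185.00       172.5473       517.6419
  4       185.00       168.5855       674.3422
  5     2,185.00     1,945.4148     9,727.0738
  Σ                  2,643.9021    11,453.0146
Price P = Σ PV = 2,643.9021.
Macaulay duration = Σ(t·PV) / P = 11,453.0146 / 2,643.9021 = 4.33186 years.

4.332 years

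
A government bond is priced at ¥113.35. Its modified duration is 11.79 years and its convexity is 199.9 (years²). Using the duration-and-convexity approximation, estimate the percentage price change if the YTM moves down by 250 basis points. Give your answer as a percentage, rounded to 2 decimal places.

+35.72%

Duration effect: -D_mod·Δy = -11.79 × (-0.025) = +0.294750
Convexity effect: ½·C·(Δy)² = 0.5 × 199.9 × (-0.025)² = +0.06246875
ΔP/P ≈ +0.294750 + 0.06246875 = +0.35721875
= +35.721875%.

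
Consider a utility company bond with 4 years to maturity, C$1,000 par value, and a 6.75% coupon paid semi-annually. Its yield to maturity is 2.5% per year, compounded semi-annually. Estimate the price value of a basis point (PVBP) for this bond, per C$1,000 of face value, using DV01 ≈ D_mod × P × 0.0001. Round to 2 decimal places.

Periodic yield y = 0.0125.
  t   CF        PV=CF/(1+0.0125)^t    t·PV
  1        33.75        33.3333        33.3333
  2        33.75        32.9218        65.8436
  3        33.75        32.5154        97.5461
  4        33.75        32.1139       128.4558
  5        33.75        31.7175       158.5874
  6        33.75        31.3259       187.9554
  7        33.75        30.9392       216.5741
  8     1,033.75       935.9556     7,487.6452
  Σ                  1,160.8226     8,375.9409
P = 1,160.8226; D_Mac = 7.21552 half-year periods = 3.60776 yrs; D_mod = 3.56322 yrs.
DV01 ≈ 3.56322 × 1,160.8226 × 0.0001 = 0.413627.

C$0.41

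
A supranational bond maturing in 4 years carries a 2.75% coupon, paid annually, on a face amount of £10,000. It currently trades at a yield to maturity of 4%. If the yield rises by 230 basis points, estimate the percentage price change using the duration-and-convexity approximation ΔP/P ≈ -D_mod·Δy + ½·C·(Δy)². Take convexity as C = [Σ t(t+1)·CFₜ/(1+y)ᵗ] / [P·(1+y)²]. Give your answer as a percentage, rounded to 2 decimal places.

With y = 0.04:
  t   CF        PV=CF/(1+0.04)^t    t·PV        t(t+1)·PV
  1       275.00       264.4231       264.4231         528.8462
  2       275.00       254.2530       508.5059       1,525.5178
  3       275.00       244.4740       733.4220       2,933.6880
  4    10,275.00     8,783.1131    35,132.4523     175,662.2613
  Σ                  9,546.2631    36,638.8032     180,650.3131
P = 9,546.2631; D_Mac = 3.83803 yrs; D_mod = 3.69041 yrs; C = 17.49599.
Duration effect: -3.69041 × (+0.023) = -0.084879
Convexity effect: 0.5 × 17.49599 × (0.023)² = +0.0046277
ΔP/P ≈ -0.084879 + 0.0046277 = -0.080252 = -8.0252%.

-8.03%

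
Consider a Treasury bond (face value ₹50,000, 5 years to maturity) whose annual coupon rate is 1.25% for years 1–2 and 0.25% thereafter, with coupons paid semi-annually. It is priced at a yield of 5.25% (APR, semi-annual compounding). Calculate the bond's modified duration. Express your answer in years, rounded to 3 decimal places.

Periodic yield y = 0.02625. First find Macaulay duration:
  t   CF        PV=CF/(1+0.02625)^t    t·PV
  1       312.50       304.5067       304.5067
  2       312.50       296.7179       593.4357
  3       312.50       289.1282       867.3847
  4       312.50       281.7328     1,126.9310
  5        62.50        54.9053       274.5264
  6        62.50        53.5009       321.0053
  7        62.50        52.1324       364.9269
  8        62.50        50.7989       406.3915
  9        62.50        49.4996       445.4962
  10   50,062.50    38,634.9925   386,349.9249
  Σ                 40,067.9151   391,054.5294
P = 40,067.9151; Macaulay duration = 391,054.5294 / 40,067.9151 = 9.75979 half-year periods = 4.87990 years.
Modified duration = D_Mac / (1 + y) = 4.87990 / 1.02625 = 4.75508 years.

4.755 years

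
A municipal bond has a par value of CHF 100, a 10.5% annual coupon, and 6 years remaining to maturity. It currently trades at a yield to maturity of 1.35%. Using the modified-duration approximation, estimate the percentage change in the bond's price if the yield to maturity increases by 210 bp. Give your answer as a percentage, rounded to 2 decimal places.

Periodic yield y = 0.0135. Modified duration first:
  t   CF        PV=CF/(1+0.0135)^t    t·PV
  1        10.50        10.3601        10.3601
  2        10.50        10.2221        20.4443
  3        10.50        10.0860        30.2579
  4        10.50         9.9516        39.8065
  5        10.50         9.8191        49.0954
  6       110.50       101.9576       611.7458
  Σ                    152.3966       761.7101
P = 152.3966; D_Mac = 4.99821 yrs; D_mod = 4.99821/(1+0.0135) = 4.93163 yrs.
ΔP/P ≈ -D_mod · Δy = -4.93163 × (+0.021) = -0.103564 = -10.3564%.

-10.36%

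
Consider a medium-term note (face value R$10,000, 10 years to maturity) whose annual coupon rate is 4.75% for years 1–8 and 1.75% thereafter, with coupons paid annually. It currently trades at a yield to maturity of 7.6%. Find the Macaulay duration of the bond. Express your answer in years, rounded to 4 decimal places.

Periodic yield y = 0.076. Discount each cash flow and weight by its year:
  t   CF        PV=CF/(1+0.076)^t    t·PV
  1       475.00       441.4498       441.4498
  2       475.00       410.2693       820.5387
  3       475.00       381.2912     1,143.8736
  4       475.00       354.3599     1,417.4394
  5       475.00       329.3307     1,646.6536
  6       475.00       306.0694     1,836.4167
  7       475.00       284.4512     1,991.1581
  8       475.00       264.3598     2,114.8785
  9       175.00        90.5165       814.6482
  10   10,175.00     4,891.1581    48,911.5814
  Σ                  7,753.2560    61,138.6382
Price P = Σ PV = 7,753.2560.
Macaulay duration = Σ(t·PV) / P = 61,138.6382 / 7,753.2560 = 7.88554 years.

7.8855 years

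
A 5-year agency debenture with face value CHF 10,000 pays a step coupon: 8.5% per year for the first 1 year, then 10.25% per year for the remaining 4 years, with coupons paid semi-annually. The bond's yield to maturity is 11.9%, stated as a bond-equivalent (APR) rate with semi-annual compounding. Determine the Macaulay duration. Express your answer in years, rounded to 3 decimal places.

Periodic yield y = 0.0595. Discount each cash flow and weight by its period:
  t   CF        PV=CF/(1+0.0595)^t    t·PV
  1       425.00       401.1326       401.1326
  2       425.00       378.6056       757.2112
  3       512.50       430.9144     1,292.7431
  4       512.50       406.7148     1,626.8594
  5       512.50       383.8743     1,919.3716
  6       512.50       362.3165     2,173.8990
  7       512.50       341.9693     2,393.7852
  8       512.50       322.7648     2,582.1185
  9       512.50       304.6388     2,741.7492
  10   10,512.50     5,897.8863    58,978.8633
  Σ                  9,230.8175    74,867.7331
Price P = Σ PV = 9,230.8175.
Macaulay duration = Σ(t·PV) / P = 74,867.7331 / 9,230.8175 = 8.11063 half-year periods.
In years: 8.11063 / 2 = 4.05531 years.

4.055 years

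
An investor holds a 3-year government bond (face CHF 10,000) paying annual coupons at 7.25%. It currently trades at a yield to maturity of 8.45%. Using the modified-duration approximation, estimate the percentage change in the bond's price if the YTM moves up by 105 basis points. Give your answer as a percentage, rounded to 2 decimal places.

Periodic yield y = 0.0845. Modified duration first:
  t   CF        PV=CF/(1+0.0845)^t    t·PV
  1       725.00       668.5108       668.5108
  2       725.00       616.4231     1,232.8462
  3    10,725.00     8,408.3084    25,224.9252
  Σ                  9,693.2423    27,126.2822
P = 9,693.2423; D_Mac = 2.79847 yrs; D_mod = 2.79847/(1+0.0845) = 2.58043 yrs.
ΔP/P ≈ -D_mod · Δy = -2.58043 × (+0.0105) = -0.027094 = -2.7094%.

-2.71%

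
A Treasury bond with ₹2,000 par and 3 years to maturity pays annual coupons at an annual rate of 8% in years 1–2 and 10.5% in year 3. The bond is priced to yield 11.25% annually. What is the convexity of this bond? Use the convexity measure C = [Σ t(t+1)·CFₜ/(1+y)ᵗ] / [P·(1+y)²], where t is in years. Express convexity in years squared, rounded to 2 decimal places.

With y = 0.1125:
  t   CF        PV=CF/(1+0.1125)^t    t·PV        t(t+1)·PV
  1       160.00       143.8202       143.8202         287.6404
  2       160.00       129.2766       258.5532         775.6596
  3     2,210.00     1,605.0635     4,815.1905      19,260.7618
  Σ                  1,878.1603     5,217.5639      20,324.0619
P = 1,878.1603.
Convexity = Σ t(t+1)·PV / [P·(1+y)²] = 20,324.0619 / (1,878.1603 × 1.237656) = 8.74335.

8.74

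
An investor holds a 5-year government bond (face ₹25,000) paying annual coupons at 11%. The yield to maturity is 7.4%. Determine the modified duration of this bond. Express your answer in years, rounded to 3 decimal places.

Periodic yield y = 0.074. First find Macaulay duration:
  t   CF        PV=CF/(1+0.074)^t    t·PV
  1     2,750.00     2,560.5214     2,560.5214
  2     2,750.00     2,384.0982     4,768.1963
  3     2,750.00     2,219.8307     6,659.4920
  4     2,750.00     2,066.8815     8,267.5258
  5    27,750.00    19,419.6582    97,098.2908
  Σ                 28,650.9899   119,354.0263
P = 28,650.9899; Macaulay duration = 119,354.0263 / 28,650.9899 = 4.16579 years.
Modified duration = D_Mac / (1 + y) = 4.16579 / 1.074 = 3.87876 years.

3.879 years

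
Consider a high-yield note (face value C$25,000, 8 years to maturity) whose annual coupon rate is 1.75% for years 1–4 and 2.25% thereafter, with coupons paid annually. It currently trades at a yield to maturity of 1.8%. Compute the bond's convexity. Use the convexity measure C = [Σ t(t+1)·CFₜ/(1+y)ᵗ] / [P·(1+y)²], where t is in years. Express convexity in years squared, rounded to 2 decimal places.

With y = 0.018:
  t   CF        PV=CF/(1+0.018)^t    t·PV        t(t+1)·PV
  1       437.50       429.7642       429.7642         859.5285
  2       437.50       422.1653       844.3305       2,532.9916
  3       437.50       414.7007     1,244.1020       4,976.4079
  4       437.50       407.3680     1,629.4721       8,147.3606
  5       562.50       514.4979     2,572.4897      15,434.9381
  6       562.50       505.4007     3,032.4043      21,226.8304
  7       562.50       496.4644     3,475.2506      27,802.0044
  8    25,562.50    22,162.6201   177,300.9605   1,595,708.6445
  Σ                 25,352.9813   190,528.7740   1,676,688.7060
P = 25,352.9813.
Convexity = Σ t(t+1)·PV / [P·(1+y)²] = 1,676,688.7060 / (25,352.9813 × 1.036324) = 63.81575.

63.82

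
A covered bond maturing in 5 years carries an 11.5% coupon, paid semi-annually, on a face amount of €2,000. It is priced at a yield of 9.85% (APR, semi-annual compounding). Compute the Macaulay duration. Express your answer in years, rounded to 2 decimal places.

Periodic yield y = 0.04925. Discount each cash flow and weight by its period:
  t   CF        PV=CF/(1+0.04925)^t    t·PV
  1       115.00       109.6021       109.6021
  2       115.00       104.4576       208.9151
  3       115.00        99.5545       298.6635
  4       115.00        94.8816       379.5263
  5       115.00        90.4280       452.1400
  6       115.00        86.1835       517.1008
  7       115.00        82.1382       574.9672
  8       115.00        78.2827       626.2619
  9       115.00        74.6083       671.4745
  10    2,115.00     1,307.7375    13,077.3755
  Σ                  2,127.8740    16,916.0270
Price P = Σ PV = 2,127.8740.
Macaulay duration = Σ(t·PV) / P = 16,916.0270 / 2,127.8740 = 7.94973 half-year periods.
In years: 7.94973 / 2 = 3.97487 years.

3.97 years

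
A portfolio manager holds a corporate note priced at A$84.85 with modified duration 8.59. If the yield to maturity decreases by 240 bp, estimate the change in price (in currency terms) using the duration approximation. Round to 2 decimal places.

+A$17.49

Duration approximation: ΔP/P ≈ -D_mod · Δy = -8.59 × (-0.024) = +0.206160.
ΔP ≈ 84.85 × (+0.206160) = +17.492676.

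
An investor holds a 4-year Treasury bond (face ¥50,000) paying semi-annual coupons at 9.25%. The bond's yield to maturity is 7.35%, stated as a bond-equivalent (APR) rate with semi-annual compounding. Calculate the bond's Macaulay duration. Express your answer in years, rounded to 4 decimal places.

3.4533 years

Periodic yield y = 0.03675. Discount each cash flow and weight by its period:
  t   CF        PV=CF/(1+0.03675)^t    t·PV
  1     2,312.50     2,230.5281     2,230.5281
  2     2,312.50     2,151.4619     4,302.9237
  3     2,312.50     2,075.1983     6,225.5950
  4     2,312.50     2,001.6381     8,006.5525
  5     2,312.50     1,930.6854     9,653.4272
  6     2,312.50     1,862.2478    11,173.4870
  7     2,312.50     1,796.2362    12,573.6531
  8    52,312.50    39,193.4165   313,547.3323
  Σ                 53,241.4124   367,713.4989
Price P = Σ PV = 53,241.4124.
Macaulay duration = Σ(t·PV) / P = 367,713.4989 / 53,241.4124 = 6.90653 half-year periods.
In years: 6.90653 / 2 = 3.45327 years.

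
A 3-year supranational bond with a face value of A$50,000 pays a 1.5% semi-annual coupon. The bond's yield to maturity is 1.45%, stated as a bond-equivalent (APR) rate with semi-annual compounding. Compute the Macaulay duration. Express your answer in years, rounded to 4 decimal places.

2.9448 years

Periodic yield y = 0.00725. Discount each cash flow and weight by its period:
  t   CF        PV=CF/(1+0.00725)^t    t·PV
  1       375.00       372.3008       372.3008
  2       375.00       369.6211       739.2421
  3       375.00       366.9606     1,100.8818
  4       375.00       364.3193     1,457.2771
  5       375.00       361.6970     1,808.4849
  6    50,375.00    48,238.2343   289,429.4059
  Σ                 50,073.1331   294,907.5927
Price P = Σ PV = 50,073.1331.
Macaulay duration = Σ(t·PV) / P = 294,907.5927 / 50,073.1331 = 5.88954 half-year periods.
In years: 5.88954 / 2 = 2.94477 years.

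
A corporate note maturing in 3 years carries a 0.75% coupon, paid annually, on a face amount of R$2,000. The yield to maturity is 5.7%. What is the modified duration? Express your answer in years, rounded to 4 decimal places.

Periodic yield y = 0.057. First find Macaulay duration:
  t   CF        PV=CF/(1+0.057)^t    t·PV
  1        15.00        14.1911        14.1911
  2        15.00        13.4258        26.8517
  3     2,015.00     1,706.2792     5,118.8375
  Σ                  1,733.8961     5,159.8803
P = 1,733.8961; Macaulay duration = 5,159.8803 / 1,733.8961 = 2.97589 years.
Modified duration = D_Mac / (1 + y) = 2.97589 / 1.057 = 2.81541 years.

2.8154 years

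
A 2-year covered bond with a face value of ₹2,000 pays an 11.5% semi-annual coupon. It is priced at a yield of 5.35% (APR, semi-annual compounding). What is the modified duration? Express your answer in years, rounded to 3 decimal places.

Periodic yield y = 0.02675. First find Macaulay duration:
  t   CF        PV=CF/(1+0.02675)^t    t·PV
  1       115.00       112.0039       112.0039
  2       115.00       109.0858       218.1717
  3       115.00       106.2438       318.7315
  4     2,115.00     1,903.0558     7,612.2233
  Σ                  2,230.3894     8,261.1303
P = 2,230.3894; Macaulay duration = 8,261.1303 / 2,230.3894 = 3.70390 half-year periods = 1.85195 years.
Modified duration = D_Mac / (1 + y) = 1.85195 / 1.02675 = 1.80370 years.

1.804 years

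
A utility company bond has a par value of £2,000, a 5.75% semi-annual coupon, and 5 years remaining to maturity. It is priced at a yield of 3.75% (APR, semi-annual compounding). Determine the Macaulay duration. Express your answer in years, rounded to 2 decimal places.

Periodic yield y = 0.01875. Discount each cash flow and weight by its period:
  t   CF        PV=CF/(1+0.01875)^t    t·PV
  1        57.50        56.4417        56.4417
  2        57.50        55.4029       110.8058
  3        57.50        54.3832       163.1497
  4        57.50        53.3823       213.5292
  5        57.50        52.3998       261.9991
  6        57.50        51.4354       308.6124
  7        57.50        50.4887       353.4211
  8        57.50        49.5595       396.4760
  9        57.50        48.6474       437.8262
  10    2,057.50     1,708.6914    17,086.9137
  Σ                  2,180.8323    19,389.1750
Price P = Σ PV = 2,180.8323.
Macaulay duration = Σ(t·PV) / P = 19,389.1750 / 2,180.8323 = 8.89072 half-year periods.
In years: 8.89072 / 2 = 4.44536 years.

4.45 years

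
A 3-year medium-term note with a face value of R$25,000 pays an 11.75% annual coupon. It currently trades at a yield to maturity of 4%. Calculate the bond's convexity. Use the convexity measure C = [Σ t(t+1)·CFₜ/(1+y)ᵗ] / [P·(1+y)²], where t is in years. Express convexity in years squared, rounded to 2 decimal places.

With y = 0.04:
  t   CF        PV=CF/(1+0.04)^t    t·PV        t(t+1)·PV
  1     2,937.50     2,824.5192     2,824.5192       5,649.0385
  2     2,937.50     2,715.8839     5,431.7678      16,295.3033
  3    27,937.50    24,836.3358    74,509.0073     298,036.0292
  Σ                 30,376.7389    82,765.2943     319,980.3710
P = 30,376.7389.
Convexity = Σ t(t+1)·PV / [P·(1+y)²] = 319,980.3710 / (30,376.7389 × 1.081600) = 9.73903.

9.74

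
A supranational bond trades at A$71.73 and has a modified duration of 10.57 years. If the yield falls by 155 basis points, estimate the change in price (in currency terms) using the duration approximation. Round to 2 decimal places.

+A$11.75

Duration approximation: ΔP/P ≈ -D_mod · Δy = -10.57 × (-0.0155) = +0.163835.
ΔP ≈ 71.73 × (+0.163835) = +11.75188455.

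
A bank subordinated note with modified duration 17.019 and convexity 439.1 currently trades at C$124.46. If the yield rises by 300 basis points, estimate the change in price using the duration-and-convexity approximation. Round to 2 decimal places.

-C$38.95

Duration effect: -D_mod·Δy = -17.019 × (+0.03) = -0.510570
Convexity effect: ½·C·(Δy)² = 0.5 × 439.1 × (0.03)² = +0.1975950
ΔP/P ≈ -0.510570 + 0.1975950 = -0.312975
ΔP ≈ 124.46 × (-0.312975) = -38.9528685.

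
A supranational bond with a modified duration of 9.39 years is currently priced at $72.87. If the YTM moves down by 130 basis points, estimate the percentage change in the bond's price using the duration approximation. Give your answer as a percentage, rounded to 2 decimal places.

+12.21%

Duration approximation: ΔP/P ≈ -D_mod · Δy = -9.39 × (-0.013) = +0.122070.
As a percentage: +12.2070%.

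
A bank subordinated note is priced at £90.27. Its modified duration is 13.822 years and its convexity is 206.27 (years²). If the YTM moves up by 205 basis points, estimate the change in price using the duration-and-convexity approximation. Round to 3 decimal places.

-£21.666

Duration effect: -D_mod·Δy = -13.822 × (+0.0205) = -0.283351
Convexity effect: ½·C·(Δy)² = 0.5 × 206.27 × (0.0205)² = +0.04334248375
ΔP/P ≈ -0.283351 + 0.04334248375 = -0.24000851625
ΔP ≈ 90.27 × (-0.24000851625) = -21.6655687618875.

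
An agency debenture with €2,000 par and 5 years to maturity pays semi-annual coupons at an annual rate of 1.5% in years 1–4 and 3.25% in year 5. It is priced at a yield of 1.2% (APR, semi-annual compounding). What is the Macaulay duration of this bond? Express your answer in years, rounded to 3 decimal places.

4.836 years

Periodic yield y = 0.006. Discount each cash flow and weight by its period:
  t   CF        PV=CF/(1+0.006)^t    t·PV
  1        15.00        14.9105        14.9105
  2        15.00        14.8216        29.6432
  3        15.00        14.7332        44.1996
  4        15.00        14.6453        58.5813
  5        15.00        14.5580        72.7899
  6        15.00        14.4712        86.8270
  7        15.00        14.3849       100.6940
  8        15.00        14.2991       114.3925
  9        32.50        30.7965       277.1686
  10    2,032.50     1,914.4796    19,144.7962
  Σ                  2,062.0999    19,944.0028
Price P = Σ PV = 2,062.0999.
Macaulay duration = Σ(t·PV) / P = 19,944.0028 / 2,062.0999 = 9.67170 half-year periods.
In years: 9.67170 / 2 = 4.83585 years.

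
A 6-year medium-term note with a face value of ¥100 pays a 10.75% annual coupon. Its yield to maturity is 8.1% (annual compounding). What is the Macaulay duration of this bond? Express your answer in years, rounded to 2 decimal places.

Periodic yield y = 0.081. Discount each cash flow and weight by its year:
  t   CF        PV=CF/(1+0.081)^t    t·PV
  1        10.75         9.9445         9.9445
  2        10.75         9.1993        18.3987
  3        10.75         8.5100        25.5301
  4        10.75         7.8724        31.4895
  5        10.75         7.2825        36.4125
  6       110.75        69.4048       416.4289
  Σ                    112.2136       538.2041
Price P = Σ PV = 112.2136.
Macaulay duration = Σ(t·PV) / P = 538.2041 / 112.2136 = 4.79625 years.

4.80 years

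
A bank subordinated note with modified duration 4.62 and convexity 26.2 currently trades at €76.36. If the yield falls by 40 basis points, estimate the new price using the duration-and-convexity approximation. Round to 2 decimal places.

€77.79

Duration effect: -D_mod·Δy = -4.62 × (-0.004) = +0.018480
Convexity effect: ½·C·(Δy)² = 0.5 × 26.2 × (-0.004)² = +0.0002096
ΔP/P ≈ +0.018480 + 0.0002096 = +0.0186896
New price ≈ 76.36 × (1 + 0.0186896) = 77.787137856.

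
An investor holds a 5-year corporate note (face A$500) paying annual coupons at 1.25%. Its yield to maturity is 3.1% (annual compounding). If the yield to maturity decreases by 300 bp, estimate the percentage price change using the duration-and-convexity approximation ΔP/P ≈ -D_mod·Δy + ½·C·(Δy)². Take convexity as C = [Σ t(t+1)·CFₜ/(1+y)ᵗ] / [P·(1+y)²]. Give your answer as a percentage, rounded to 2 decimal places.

With y = 0.031:
  t   CF        PV=CF/(1+0.031)^t    t·PV        t(t+1)·PV
  1         6.25         6.0621         6.0621          12.1242
  2         6.25         5.8798        11.7596          35.2788
  3         6.25         5.7030        17.1090          68.4361
  4         6.25         5.5315        22.1261         110.6306
  5       506.25       434.5820     2,172.9099      13,037.4593
  Σ                    457.7584     2,229.9667      13,263.9290
P = 457.7584; D_Mac = 4.87149 yrs; D_mod = 4.72502 yrs; C = 27.25954.
Duration effect: -4.72502 × (-0.03) = +0.141751
Convexity effect: 0.5 × 27.25954 × (-0.03)² = +0.0122668
ΔP/P ≈ +0.141751 + 0.0122668 = +0.154017 = +15.4017%.

+15.40%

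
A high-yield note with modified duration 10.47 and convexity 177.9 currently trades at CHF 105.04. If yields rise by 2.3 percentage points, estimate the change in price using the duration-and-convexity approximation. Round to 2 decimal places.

-CHF 20.35

Duration effect: -D_mod·Δy = -10.47 × (+0.023) = -0.240810
Convexity effect: ½·C·(Δy)² = 0.5 × 177.9 × (0.023)² = +0.04705455
ΔP/P ≈ -0.240810 + 0.04705455 = -0.19375545
ΔP ≈ 105.04 × (-0.19375545) = -20.352072468.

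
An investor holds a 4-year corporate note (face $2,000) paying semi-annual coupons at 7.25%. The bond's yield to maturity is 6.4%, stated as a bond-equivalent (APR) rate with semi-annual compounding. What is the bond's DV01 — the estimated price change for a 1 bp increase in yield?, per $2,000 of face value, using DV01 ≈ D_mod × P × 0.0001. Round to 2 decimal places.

Periodic yield y = 0.032.
  t   CF        PV=CF/(1+0.032)^t    t·PV
  1        72.50        70.2519        70.2519
  2        72.50        68.0736       136.1472
  3        72.50        65.9628       197.8883
  4        72.50        63.9174       255.6697
  5        72.50        61.9355       309.6774
  6        72.50        60.0150       360.0900
  7        72.50        58.1541       407.0785
  8     2,072.50     1,610.8569    12,886.8552
  Σ                  2,059.1672    14,623.6582
P = 2,059.1672; D_Mac = 7.10173 half-year periods = 3.55087 yrs; D_mod = 3.44076 yrs.
DV01 ≈ 3.44076 × 2,059.1672 × 0.0001 = 0.708511.

$0.71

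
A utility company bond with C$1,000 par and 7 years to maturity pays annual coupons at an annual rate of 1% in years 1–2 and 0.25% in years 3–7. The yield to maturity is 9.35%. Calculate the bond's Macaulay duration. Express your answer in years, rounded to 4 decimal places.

6.7962 years

Periodic yield y = 0.0935. Discount each cash flow and weight by its year:
  t   CF        PV=CF/(1+0.0935)^t    t·PV
  1        10.00         9.1449         9.1449
  2        10.00         8.3630        16.7260
  3         2.50         1.9120         5.7359
  4         2.50         1.7485         6.9940
  5         2.50         1.5990         7.9950
  6         2.50         1.4623         8.7736
  7     1,002.50       536.2322     3,753.6252
  Σ                    560.4619     3,808.9947
Price P = Σ PV = 560.4619.
Macaulay duration = Σ(t·PV) / P = 3,808.9947 / 560.4619 = 6.79617 years.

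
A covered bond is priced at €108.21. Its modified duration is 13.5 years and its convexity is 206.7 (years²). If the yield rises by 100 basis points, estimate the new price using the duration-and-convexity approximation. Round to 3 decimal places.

€94.720

Duration effect: -D_mod·Δy = -13.5 × (+0.01) = -0.135000
Convexity effect: ½·C·(Δy)² = 0.5 × 206.7 × (0.01)² = +0.0103350
ΔP/P ≈ -0.135000 + 0.0103350 = -0.124665
New price ≈ 108.21 × (1 - 0.124665) = 94.72000035.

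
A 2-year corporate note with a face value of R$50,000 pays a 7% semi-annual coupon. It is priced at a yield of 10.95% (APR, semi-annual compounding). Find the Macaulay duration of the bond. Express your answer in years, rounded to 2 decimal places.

1.90 years

Periodic yield y = 0.05475. Discount each cash flow and weight by its period:
  t   CF        PV=CF/(1+0.05475)^t    t·PV
  1     1,750.00     1,659.1609     1,659.1609
  2     1,750.00     1,573.0372     3,146.0743
  3     1,750.00     1,491.3839     4,474.1517
  4    51,750.00    41,813.0856   167,252.3425
  Σ                 46,536.6676   176,531.7295
Price P = Σ PV = 46,536.6676.
Macaulay duration = Σ(t·PV) / P = 176,531.7295 / 46,536.6676 = 3.79339 half-year periods.
In years: 3.79339 / 2 = 1.89669 years.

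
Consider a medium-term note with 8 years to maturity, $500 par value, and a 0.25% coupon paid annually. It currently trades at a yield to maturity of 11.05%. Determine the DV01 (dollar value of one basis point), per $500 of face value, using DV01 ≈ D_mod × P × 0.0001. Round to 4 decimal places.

Periodic yield y = 0.1105.
  t   CF        PV=CF/(1+0.1105)^t    t·PV
  1         1.25         1.1256         1.1256
  2         1.25         1.0136         2.0272
  3         1.25         0.9128         2.7383
  4         1.25         0.8219         3.2877
  5         1.25         0.7401         3.7007
  6         1.25         0.6665         3.9990
  7         1.25         0.6002         4.2012
  8       501.25       216.7234     1,733.7875
  Σ                    222.6042     1,754.8673
P = 222.6042; D_Mac = 7.88335 yrs; D_mod = 7.09892 yrs.
DV01 ≈ 7.09892 × 222.6042 × 0.0001 = 0.158025.

$0.1580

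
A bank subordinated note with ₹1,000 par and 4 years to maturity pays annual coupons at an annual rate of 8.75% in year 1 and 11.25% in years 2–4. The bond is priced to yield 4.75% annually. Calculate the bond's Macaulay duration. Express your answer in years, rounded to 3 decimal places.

3.542 years

Periodic yield y = 0.0475. Discount each cash flow and weight by its year:
  t   CF        PV=CF/(1+0.0475)^t    t·PV
  1        87.50        83.5322        83.5322
  2       112.50       102.5285       205.0569
  3       112.50        97.8792       293.6376
  4     1,112.50       924.0254     3,696.1015
  Σ                  1,207.9653     4,278.3282
Price P = Σ PV = 1,207.9653.
Macaulay duration = Σ(t·PV) / P = 4,278.3282 / 1,207.9653 = 3.54176 years.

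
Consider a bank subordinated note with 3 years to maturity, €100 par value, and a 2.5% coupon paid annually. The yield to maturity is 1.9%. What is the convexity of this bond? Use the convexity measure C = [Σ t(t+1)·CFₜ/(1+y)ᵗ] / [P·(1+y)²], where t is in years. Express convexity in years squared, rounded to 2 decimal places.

With y = 0.019:
  t   CF        PV=CF/(1+0.019)^t    t·PV        t(t+1)·PV
  1         2.50         2.4534         2.4534           4.9068
  2         2.50         2.4076         4.8153          14.4458
  3       102.50        96.8727       290.6180       1,162.4722
  Σ                    101.7337       297.8867       1,181.8248
P = 101.7337.
Convexity = Σ t(t+1)·PV / [P·(1+y)²] = 1,181.8248 / (101.7337 × 1.038361) = 11.18768.

11.19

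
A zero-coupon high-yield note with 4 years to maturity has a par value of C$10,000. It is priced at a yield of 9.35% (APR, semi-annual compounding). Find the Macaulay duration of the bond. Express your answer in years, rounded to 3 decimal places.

A zero-coupon bond has a single cash flow at maturity, so its Macaulay duration equals its maturity: 4 years.
(Equivalently: 8 semi-annual periods ÷ 2 = 4 years.)

4.000 years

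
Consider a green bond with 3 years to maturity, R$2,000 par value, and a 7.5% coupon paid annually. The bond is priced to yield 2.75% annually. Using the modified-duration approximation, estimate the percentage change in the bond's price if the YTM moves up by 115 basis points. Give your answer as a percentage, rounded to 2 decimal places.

Periodic yield y = 0.0275. Modified duration first:
  t   CF        PV=CF/(1+0.0275)^t    t·PV
  1       150.00       145.9854       145.9854
  2       150.00       142.0782       284.1565
  3     2,150.00     1,981.9513     5,945.8538
  Σ                  2,270.0149     6,375.9957
P = 2,270.0149; D_Mac = 2.80879 yrs; D_mod = 2.80879/(1+0.0275) = 2.73362 yrs.
ΔP/P ≈ -D_mod · Δy = -2.73362 × (+0.0115) = -0.031437 = -3.1437%.

-3.14%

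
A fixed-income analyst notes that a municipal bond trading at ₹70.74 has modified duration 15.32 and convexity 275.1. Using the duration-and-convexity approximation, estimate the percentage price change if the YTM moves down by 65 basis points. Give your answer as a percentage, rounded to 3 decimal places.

+10.539%

Duration effect: -D_mod·Δy = -15.32 × (-0.0065) = +0.099580
Convexity effect: ½·C·(Δy)² = 0.5 × 275.1 × (-0.0065)² = +0.0058114875
ΔP/P ≈ +0.099580 + 0.0058114875 = +0.1053914875
= +10.53914875%.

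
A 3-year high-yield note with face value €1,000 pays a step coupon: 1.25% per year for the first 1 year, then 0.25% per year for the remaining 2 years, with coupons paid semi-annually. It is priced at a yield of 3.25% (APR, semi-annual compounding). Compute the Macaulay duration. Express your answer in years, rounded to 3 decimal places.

Periodic yield y = 0.01625. Discount each cash flow and weight by its period:
  t   CF        PV=CF/(1+0.01625)^t    t·PV
  1         6.25         6.1501         6.1501
  2         6.25         6.0517        12.1034
  3         1.25         1.1910         3.5730
  4         1.25         1.1719         4.6878
  5         1.25         1.1532         5.7660
  6     1,001.25       908.9483     5,453.6897
  Σ                    924.6662     5,485.9700
Price P = Σ PV = 924.6662.
Macaulay duration = Σ(t·PV) / P = 5,485.9700 / 924.6662 = 5.93292 half-year periods.
In years: 5.93292 / 2 = 2.96646 years.

2.966 years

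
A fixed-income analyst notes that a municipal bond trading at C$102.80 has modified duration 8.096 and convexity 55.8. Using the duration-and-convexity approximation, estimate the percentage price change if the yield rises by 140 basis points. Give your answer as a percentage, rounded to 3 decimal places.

-10.788%

Duration effect: -D_mod·Δy = -8.096 × (+0.014) = -0.113344
Convexity effect: ½·C·(Δy)² = 0.5 × 55.8 × (0.014)² = +0.0054684
ΔP/P ≈ -0.113344 + 0.0054684 = -0.1078756
= -10.78756%.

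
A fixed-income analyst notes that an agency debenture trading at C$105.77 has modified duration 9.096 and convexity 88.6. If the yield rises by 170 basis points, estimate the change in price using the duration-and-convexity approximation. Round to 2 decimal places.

Duration effect: -D_mod·Δy = -9.096 × (+0.017) = -0.154632
Convexity effect: ½·C·(Δy)² = 0.5 × 88.6 × (0.017)² = +0.0128027
ΔP/P ≈ -0.154632 + 0.0128027 = -0.1418293
ΔP ≈ 105.77 × (-0.1418293) = -15.001285061.

-C$15.00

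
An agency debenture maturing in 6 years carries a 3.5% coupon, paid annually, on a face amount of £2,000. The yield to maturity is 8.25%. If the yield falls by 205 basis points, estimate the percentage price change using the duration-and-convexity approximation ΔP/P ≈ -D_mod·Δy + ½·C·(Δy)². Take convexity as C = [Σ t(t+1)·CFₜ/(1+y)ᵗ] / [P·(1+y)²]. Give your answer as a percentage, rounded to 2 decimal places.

+10.96%

With y = 0.0825:
  t   CF        PV=CF/(1+0.0825)^t    t·PV        t(t+1)·PV
  1        70.00        64.6651        64.6651         129.3303
  2        70.00        59.7368       119.4737         358.4210
  3        70.00        55.1841       165.5524         662.2098
  4        70.00        50.9784       203.9137       1,019.5685
  5        70.00        47.0932       235.4662       1,412.7970
  6     2,070.00     1,286.4796     7,718.8778      54,032.1446
  Σ                  1,564.1374     8,507.9489      57,614.4712
P = 1,564.1374; D_Mac = 5.43939 yrs; D_mod = 5.02484 yrs; C = 31.43409.
Duration effect: -5.02484 × (-0.0205) = +0.103009
Convexity effect: 0.5 × 31.43409 × (-0.0205)² = +0.0066051
ΔP/P ≈ +0.103009 + 0.0066051 = +0.109614 = +10.9614%.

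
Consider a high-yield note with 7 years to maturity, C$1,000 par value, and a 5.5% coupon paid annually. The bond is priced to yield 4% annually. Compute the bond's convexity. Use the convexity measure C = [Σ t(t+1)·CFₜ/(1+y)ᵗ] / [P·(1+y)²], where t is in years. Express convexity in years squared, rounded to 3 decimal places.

42.423

With y = 0.04:
  t   CF        PV=CF/(1+0.04)^t    t·PV        t(t+1)·PV
  1        55.00        52.8846        52.8846         105.7692
  2        55.00        50.8506       101.7012         305.1036
  3        55.00        48.8948       146.6844         586.7376
  4        55.00        47.0142       188.0569         940.2846
  5        55.00        45.2060       226.0300       1,356.1797
  6        55.00        43.4673       260.8038       1,825.6266
  7     1,055.00       801.7133     5,611.9931      44,895.9444
  Σ                  1,090.0308     6,588.1539      50,015.6457
P = 1,090.0308.
Convexity = Σ t(t+1)·PV / [P·(1+y)²] = 50,015.6457 / (1,090.0308 × 1.081600) = 42.42291.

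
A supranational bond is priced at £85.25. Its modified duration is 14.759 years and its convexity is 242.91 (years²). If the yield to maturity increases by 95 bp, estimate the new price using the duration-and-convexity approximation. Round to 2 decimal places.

Duration effect: -D_mod·Δy = -14.759 × (+0.0095) = -0.1402105
Convexity effect: ½·C·(Δy)² = 0.5 × 242.91 × (0.0095)² = +0.01096131375
ΔP/P ≈ -0.1402105 + 0.01096131375 = -0.12924918625
New price ≈ 85.25 × (1 - 0.12924918625) = 74.2315068721875.

£74.23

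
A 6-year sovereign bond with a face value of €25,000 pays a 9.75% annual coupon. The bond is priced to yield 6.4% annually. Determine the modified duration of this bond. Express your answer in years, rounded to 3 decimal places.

Periodic yield y = 0.064. First find Macaulay duration:
  t   CF        PV=CF/(1+0.064)^t    t·PV
  1     2,437.50     2,290.8835     2,290.8835
  2     2,437.50     2,153.0860     4,306.1719
  3     2,437.50     2,023.5770     6,070.7311
  4     2,437.50     1,901.8581     7,607.4324
  5     2,437.50     1,787.4606     8,937.3031
  6    27,437.50    18,910.1411   113,460.8467
  Σ                 29,067.0063   142,673.3687
P = 29,067.0063; Macaulay duration = 142,673.3687 / 29,067.0063 = 4.90843 years.
Modified duration = D_Mac / (1 + y) = 4.90843 / 1.064 = 4.61319 years.

4.613 years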